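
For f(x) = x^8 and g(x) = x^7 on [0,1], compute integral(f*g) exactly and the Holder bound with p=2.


Step 1: Exact integral of f*g = integral(x^15, 0, 1) = 1/16
     = 0.0625
Step 2: Holder bound with p=2, q=2:
  ||f||_p = (integral x^16 dx)^(1/2) = (1/17)^(1/2) = 0.242536
  ||g||_q = (integral x^14 dx)^(1/2) = (1/15)^(1/2) = 0.258199
Step 3: Holder bound = ||f||_p * ||g||_q = 0.242536 * 0.258199 = 0.062622
Verification: 0.0625 <= 0.062622 (Holder holds)


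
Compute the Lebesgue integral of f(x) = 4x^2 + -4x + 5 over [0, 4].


The Lebesgue integral of a Riemann-integrable function agrees with the Riemann integral.
Antiderivative F(x) = (4/3)x^3 + (-4/2)x^2 + 5x
F(4) = (4/3)*4^3 + (-4/2)*4^2 + 5*4
     = (4/3)*64 + (-4/2)*16 + 5*4
     = 85.333333 + -32 + 20
     = 73.333333
F(0) = 0.0
Integral = F(4) - F(0) = 73.333333 - 0.0 = 73.333333


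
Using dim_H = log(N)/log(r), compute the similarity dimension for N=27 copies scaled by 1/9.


For a self-similar set with N copies scaled by 1/r:
dim_H = log(N)/log(r) = log(27)/log(9)
= 3.295837/2.197225
= 1.5


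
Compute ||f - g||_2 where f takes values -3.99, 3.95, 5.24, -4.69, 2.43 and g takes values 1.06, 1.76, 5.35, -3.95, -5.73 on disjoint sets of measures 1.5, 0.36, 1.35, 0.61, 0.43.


Step 1: Compute differences f_i - g_i:
  -3.99 - 1.06 = -5.05
  3.95 - 1.76 = 2.19
  5.24 - 5.35 = -0.11
  -4.69 - -3.95 = -0.74
  2.43 - -5.73 = 8.16
Step 2: Compute |diff|^2 * measure for each set:
  |-5.05|^2 * 1.5 = 25.5025 * 1.5 = 38.25375
  |2.19|^2 * 0.36 = 4.7961 * 0.36 = 1.726596
  |-0.11|^2 * 1.35 = 0.0121 * 1.35 = 0.016335
  |-0.74|^2 * 0.61 = 0.5476 * 0.61 = 0.334036
  |8.16|^2 * 0.43 = 66.5856 * 0.43 = 28.631808
Step 3: Sum = 68.962525
Step 4: ||f-g||_2 = (68.962525)^(1/2) = 8.304368


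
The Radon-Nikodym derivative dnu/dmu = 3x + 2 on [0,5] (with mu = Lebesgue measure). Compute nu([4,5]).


nu(A) = integral_A (dnu/dmu) dmu = integral_4^5 (3x + 2) dx
Step 1: Antiderivative F(x) = (3/2)x^2 + 2x
Step 2: F(5) = (3/2)*5^2 + 2*5 = 37.5 + 10 = 47.5
Step 3: F(4) = (3/2)*4^2 + 2*4 = 24 + 8 = 32
Step 4: nu([4,5]) = F(5) - F(4) = 47.5 - 32 = 15.5


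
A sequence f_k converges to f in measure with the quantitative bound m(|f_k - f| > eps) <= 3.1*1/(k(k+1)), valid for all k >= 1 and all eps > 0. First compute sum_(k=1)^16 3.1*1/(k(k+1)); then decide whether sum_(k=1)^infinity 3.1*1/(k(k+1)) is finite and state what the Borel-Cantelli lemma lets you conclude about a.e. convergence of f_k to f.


Step 1: List the terms 3.1*1/(k(k+1)) for k = 1 to 16:
  k=1: 1.55
  k=2: 0.516667
  k=3: 0.258333
  k=4: 0.155
  k=5: 0.103333
  k=6: 0.07381
  k=7: 0.055357
  k=8: 0.043056
  k=9: 0.034444
  k=10: 0.028182
  k=11: 0.023485
  k=12: 0.019872
  k=13: 0.017033
  k=14: 0.014762
  k=15: 0.012917
  k=16: 0.011397
Step 2: Partial sum = 1.55 + 0.516667 + 0.258333 + 0.155 + 0.103333 + 0.07381 + 0.055357 + 0.043056 + 0.034444 + 0.028182 + 0.023485 + 0.019872 + 0.017033 + 0.014762 + 0.012917 + 0.011397
     = 2.917647
Step 3: The full series sum_(k>=1) 3.1*1/(k(k+1)) converges (telescoping series sum 1/(k(k+1)) = 1; a constant multiple of a convergent series converges).
Step 4: Fix eps > 0. Since sum_k m(|f_k - f| > eps) < infinity, the Borel-Cantelli lemma gives
        m(limsup_k {|f_k - f| > eps}) = 0, i.e. for a.e. x, |f_k(x) - f(x)| <= eps for all large k.
        Applying this with eps = 1/j for j = 1, 2, ... and intersecting the countably many full-measure sets,
        for a.e. x we get limsup_k |f_k(x) - f(x)| <= 1/j for every j, hence f_k -> f almost everywhere.
Conclusion: series converges; Borel-Cantelli yields f_k -> f a.e.


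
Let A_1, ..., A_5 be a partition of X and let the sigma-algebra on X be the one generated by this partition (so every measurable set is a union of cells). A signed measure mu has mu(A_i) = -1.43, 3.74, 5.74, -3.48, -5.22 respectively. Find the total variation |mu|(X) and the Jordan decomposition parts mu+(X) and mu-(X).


Step 1: Every measurable set is a union of atoms (the cells / points), so a Hahn decomposition is
  obtained by grouping atoms by sign: P = union of atoms with mu > 0, N = union of the remaining atoms.
  Atoms in P (indices): 2, 3;  atoms in N (indices): 1, 4, 5
  Positive values: 3.74, 5.74
  Negative values: -1.43, -3.48, -5.22
Step 2: mu+(X) = mu(P) = sum of positive atom values = 9.48
Step 3: mu-(X) = -mu(N) = sum of |negative atom values| = 10.13
Step 4: |mu|(X) = mu+(X) + mu-(X) = 9.48 + 10.13 = 19.61


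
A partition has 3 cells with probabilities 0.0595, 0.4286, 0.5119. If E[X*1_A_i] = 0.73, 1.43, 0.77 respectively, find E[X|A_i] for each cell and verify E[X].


For each cell A_i: E[X|A_i] = E[X*1_A_i] / P(A_i)
Step 1: E[X|A_1] = 0.73 / 0.0595 = 12.268908
Step 2: E[X|A_2] = 1.43 / 0.4286 = 3.336444
Step 3: E[X|A_3] = 0.77 / 0.5119 = 1.5042
Verification: E[X] = sum E[X*1_A_i] = 0.73 + 1.43 + 0.77 = 2.93


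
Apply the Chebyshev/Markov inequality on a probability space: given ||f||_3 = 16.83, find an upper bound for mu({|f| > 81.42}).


Chebyshev/Markov inequality: mu(|f| > eps) <= (||f||_p / eps)^p
Step 1: ||f||_3 / eps = 16.83 / 81.42 = 0.206706
Step 2: Raise to power p = 3:
  (0.206706)^3 = 0.008832
Step 3: Therefore mu(|f| > 81.42) <= 0.008832


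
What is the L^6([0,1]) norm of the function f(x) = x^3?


Step 1: ||f||_6 = (integral_0^1 |x^3|^6 dx)^(1/6)
     = (integral_0^1 x^18 dx)^(1/6)
Step 2: integral_0^1 x^18 dx = [x^19/(19)] from 0 to 1 = 1^19/19
     = 1/19 = 0.052632
Step 3: ||f||_6 = (0.052632)^(1/6) = 0.612173


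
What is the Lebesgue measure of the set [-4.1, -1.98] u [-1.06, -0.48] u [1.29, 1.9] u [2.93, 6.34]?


For pairwise disjoint intervals, m(union) = sum of lengths.
= (-1.98 - -4.1) + (-0.48 - -1.06) + (1.9 - 1.29) + (6.34 - 2.93)
= 2.12 + 0.58 + 0.61 + 3.41
= 6.72


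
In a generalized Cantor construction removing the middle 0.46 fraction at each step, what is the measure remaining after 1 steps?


Step 1: At each step, fraction remaining = 1 - 0.46 = 0.54
Step 2: After 1 steps, measure = (0.54)^1
Step 3: Computing the power step by step:
  After step 1: 0.54
Result = 0.54


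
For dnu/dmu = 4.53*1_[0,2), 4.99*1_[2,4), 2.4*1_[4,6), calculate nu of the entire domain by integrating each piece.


Integrate each piece of the Radon-Nikodym derivative:
Step 1: integral_0^2 4.53 dx = 4.53*(2-0) = 4.53*2 = 9.06
Step 2: integral_2^4 4.99 dx = 4.99*(4-2) = 4.99*2 = 9.98
Step 3: integral_4^6 2.4 dx = 2.4*(6-4) = 2.4*2 = 4.8
Total: 9.06 + 9.98 + 4.8 = 23.84


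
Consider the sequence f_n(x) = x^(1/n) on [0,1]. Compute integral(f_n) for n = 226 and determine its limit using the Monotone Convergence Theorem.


At n = 226: f_226(x) = x^(1/226).
Step 1: integral(x^(1/226), 0, 1) = [x^(1/226+1) / (1/226+1)] from 0 to 1
     = 1 / (1/226 + 1) = 1 / ((226+1)/226) = 226/(226+1)
     = 226/227 = 0.995595
Step 2: As n -> infinity, f_n(x) = x^(1/n) -> 1 for x in (0,1], and f_n is increasing in n.
By MCT, lim_n integral(f_n) = integral(lim_n f_n) = integral(1, 0, 1) = 1.
Step 3: Verify convergence: 226/227 = 0.995595 -> 1


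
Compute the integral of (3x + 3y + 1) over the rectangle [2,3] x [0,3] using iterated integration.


By Fubini, integrate in x first, then y.
Step 1: Fix y, integrate over x in [2,3]:
  integral(3x + 3y + 1, x=2..3)
  = 3*(3^2 - 2^2)/2 + (3y + 1)*(3 - 2)
  = 7.5 + (3y + 1)*1
  = 7.5 + 3y + 1
  = 8.5 + 3y
Step 2: Integrate over y in [0,3]:
  integral(8.5 + 3y, y=0..3)
  = 8.5*3 + 3*(3^2 - 0^2)/2
  = 25.5 + 13.5
  = 39


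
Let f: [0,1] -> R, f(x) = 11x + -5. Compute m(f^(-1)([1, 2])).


f^(-1)([1, 2]) = {x : 1 <= 11x + -5 <= 2}
Solving: (1 - -5)/11 <= x <= (2 - -5)/11
= [0.545455, 0.636364]
Intersecting with [0,1]: [0.545455, 0.636364]
Measure = 0.636364 - 0.545455 = 0.090909


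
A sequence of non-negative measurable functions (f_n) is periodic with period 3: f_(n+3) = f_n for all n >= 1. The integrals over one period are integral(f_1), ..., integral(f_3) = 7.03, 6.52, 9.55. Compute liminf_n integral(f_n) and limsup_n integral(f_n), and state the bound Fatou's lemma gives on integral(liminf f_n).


The sequence (integral(f_n)) is periodic with period 3, repeating the values 7.03, 6.52, 9.55 indefinitely.
Step 1: For a periodic sequence, every tail (a_m, a_(m+1), ...) contains all 3 period values infinitely often.
Step 2: Hence inf of every tail = min of the period values = min(7.03, 6.52, 9.55) = 6.52.
        liminf_n integral(f_n) = sup over m of (inf of tail from m) = 6.52.
Step 3: Similarly sup of every tail = max of the period values = 9.55.
        limsup_n integral(f_n) = 9.55.
Step 4: Fatou's lemma: integral(liminf_n f_n) <= liminf_n integral(f_n) = 6.52.
        So the integral of the pointwise liminf is at most 6.52.


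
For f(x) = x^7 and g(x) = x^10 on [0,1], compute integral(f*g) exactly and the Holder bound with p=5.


Step 1: Exact integral of f*g = integral(x^17, 0, 1) = 1/18
     = 0.055556
Step 2: Holder bound with p=5, q=1.25:
  ||f||_p = (integral x^35 dx)^(1/5) = (1/36)^(1/5) = 0.488359
  ||g||_q = (integral x^12.5 dx)^(1/1.25) = (1/13.5)^(1/1.25) = 0.124662
Step 3: Holder bound = ||f||_p * ||g||_q = 0.488359 * 0.124662 = 0.06088
Verification: 0.055556 <= 0.06088 (Holder holds)


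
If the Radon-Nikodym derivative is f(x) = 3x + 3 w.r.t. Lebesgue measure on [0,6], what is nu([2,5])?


nu(A) = integral_A (dnu/dmu) dmu = integral_2^5 (3x + 3) dx
Step 1: Antiderivative F(x) = (3/2)x^2 + 3x
Step 2: F(5) = (3/2)*5^2 + 3*5 = 37.5 + 15 = 52.5
Step 3: F(2) = (3/2)*2^2 + 3*2 = 6 + 6 = 12
Step 4: nu([2,5]) = F(5) - F(2) = 52.5 - 12 = 40.5


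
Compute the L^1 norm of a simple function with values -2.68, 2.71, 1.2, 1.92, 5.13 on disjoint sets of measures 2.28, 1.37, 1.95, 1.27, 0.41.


Step 1: Compute |f_i|^1 for each value:
  |-2.68|^1 = 2.68
  |2.71|^1 = 2.71
  |1.2|^1 = 1.2
  |1.92|^1 = 1.92
  |5.13|^1 = 5.13
Step 2: Multiply by measures and sum:
  2.68 * 2.28 = 6.1104
  2.71 * 1.37 = 3.7127
  1.2 * 1.95 = 2.34
  1.92 * 1.27 = 2.4384
  5.13 * 0.41 = 2.1033
Sum = 6.1104 + 3.7127 + 2.34 + 2.4384 + 2.1033 = 16.7048
Step 3: Take the p-th root:
||f||_1 = (16.7048)^(1/1) = 16.7048


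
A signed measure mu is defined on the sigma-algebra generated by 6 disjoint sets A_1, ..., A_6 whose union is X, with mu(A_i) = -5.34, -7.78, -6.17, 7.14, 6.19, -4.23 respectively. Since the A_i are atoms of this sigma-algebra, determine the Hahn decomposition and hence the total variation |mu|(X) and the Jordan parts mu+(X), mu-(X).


Step 1: Every measurable set is a union of atoms (the cells / points), so a Hahn decomposition is
  obtained by grouping atoms by sign: P = union of atoms with mu > 0, N = union of the remaining atoms.
  Atoms in P (indices): 4, 5;  atoms in N (indices): 1, 2, 3, 6
  Positive values: 7.14, 6.19
  Negative values: -5.34, -7.78, -6.17, -4.23
Step 2: mu+(X) = mu(P) = sum of positive atom values = 13.33
Step 3: mu-(X) = -mu(N) = sum of |negative atom values| = 23.52
Step 4: |mu|(X) = mu+(X) + mu-(X) = 13.33 + 23.52 = 36.85


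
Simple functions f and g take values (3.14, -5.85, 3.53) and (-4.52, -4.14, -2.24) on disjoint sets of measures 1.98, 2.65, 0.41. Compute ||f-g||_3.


Step 1: Compute differences f_i - g_i:
  3.14 - -4.52 = 7.66
  -5.85 - -4.14 = -1.71
  3.53 - -2.24 = 5.77
Step 2: Compute |diff|^3 * measure for each set:
  |7.66|^3 * 1.98 = 449.455096 * 1.98 = 889.92109
  |-1.71|^3 * 2.65 = 5.000211 * 2.65 = 13.250559
  |5.77|^3 * 0.41 = 192.100033 * 0.41 = 78.761014
Step 3: Sum = 981.932663
Step 4: ||f-g||_3 = (981.932663)^(1/3) = 9.939409


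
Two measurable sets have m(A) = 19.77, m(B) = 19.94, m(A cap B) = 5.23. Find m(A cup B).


By inclusion-exclusion: m(A u B) = m(A) + m(B) - m(A n B)
= 19.77 + 19.94 - 5.23
= 34.48


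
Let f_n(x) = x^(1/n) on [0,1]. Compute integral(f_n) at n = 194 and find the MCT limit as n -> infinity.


At n = 194: f_194(x) = x^(1/194).
Step 1: integral(x^(1/194), 0, 1) = [x^(1/194+1) / (1/194+1)] from 0 to 1
     = 1 / (1/194 + 1) = 1 / ((194+1)/194) = 194/(194+1)
     = 194/195 = 0.994872
Step 2: As n -> infinity, f_n(x) = x^(1/n) -> 1 for x in (0,1], and f_n is increasing in n.
By MCT, lim_n integral(f_n) = integral(lim_n f_n) = integral(1, 0, 1) = 1.
Step 3: Verify convergence: 194/195 = 0.994872 -> 1


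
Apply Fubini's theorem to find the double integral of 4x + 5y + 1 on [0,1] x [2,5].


By Fubini, integrate in x first, then y.
Step 1: Fix y, integrate over x in [0,1]:
  integral(4x + 5y + 1, x=0..1)
  = 4*(1^2 - 0^2)/2 + (5y + 1)*(1 - 0)
  = 2 + (5y + 1)*1
  = 2 + 5y + 1
  = 3 + 5y
Step 2: Integrate over y in [2,5]:
  integral(3 + 5y, y=2..5)
  = 3*3 + 5*(5^2 - 2^2)/2
  = 9 + 52.5
  = 61.5


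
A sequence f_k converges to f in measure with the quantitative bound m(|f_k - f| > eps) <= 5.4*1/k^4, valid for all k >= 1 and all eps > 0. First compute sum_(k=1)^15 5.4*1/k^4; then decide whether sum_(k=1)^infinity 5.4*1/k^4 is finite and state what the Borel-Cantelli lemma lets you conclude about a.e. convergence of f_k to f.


Step 1: List the terms 5.4*1/k^4 for k = 1 to 15:
  k=1: 5.4
  k=2: 0.3375
  k=3: 0.066667
  k=4: 0.021094
  k=5: 0.00864
  k=6: 0.004167
  k=7: 0.002249
  k=8: 0.001318
  k=9: 8.230453e-04
  k=10: 5.400000e-04
  k=11: 3.688273e-04
  k=12: 2.604167e-04
  k=13: 1.890690e-04
  k=14: 1.405664e-04
  k=15: 1.066667e-04
Step 2: Partial sum = 5.4 + 0.3375 + 0.066667 + 0.021094 + 0.00864 + 0.004167 + 0.002249 + 0.001318 + 8.230453e-04 + 5.400000e-04 + 3.688273e-04 + 2.604167e-04 + 1.890690e-04 + 1.405664e-04 + 1.066667e-04
     = 5.844063
Step 3: The full series sum_(k>=1) 5.4*1/k^4 converges (p-series with p = 4 > 1; a constant multiple of a convergent series converges).
Step 4: Fix eps > 0. Since sum_k m(|f_k - f| > eps) < infinity, the Borel-Cantelli lemma gives
        m(limsup_k {|f_k - f| > eps}) = 0, i.e. for a.e. x, |f_k(x) - f(x)| <= eps for all large k.
        Applying this with eps = 1/j for j = 1, 2, ... and intersecting the countably many full-measure sets,
        for a.e. x we get limsup_k |f_k(x) - f(x)| <= 1/j for every j, hence f_k -> f almost everywhere.
Conclusion: series converges; Borel-Cantelli yields f_k -> f a.e.


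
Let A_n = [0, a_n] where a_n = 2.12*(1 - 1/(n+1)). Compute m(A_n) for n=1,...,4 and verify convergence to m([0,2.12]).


By continuity of measure from below: if A_n increases to A, then m(A_n) -> m(A).
Here A = [0, 2.12], so m(A) = 2.12
Step 1: a_1 = 2.12*(1 - 1/2) = 1.06, m(A_1) = 1.06
Step 2: a_2 = 2.12*(1 - 1/3) = 1.4133, m(A_2) = 1.4133
Step 3: a_3 = 2.12*(1 - 1/4) = 1.59, m(A_3) = 1.59
Step 4: a_4 = 2.12*(1 - 1/5) = 1.696, m(A_4) = 1.696
Limit: m(A_n) -> m([0,2.12]) = 2.12


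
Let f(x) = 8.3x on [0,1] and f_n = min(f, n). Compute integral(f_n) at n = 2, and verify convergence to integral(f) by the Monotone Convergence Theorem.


f(x) = 8.3x on [0,1]; f_n(x) = min(8.3x, n). At n = 2:
Step 1: f(x) reaches 2 at x = 2/8.3 = 0.240964
Step 2: integral(f_2) = integral(8.3x, 0, 0.240964) + integral(2, 0.240964, 1)
       = 8.3*0.240964^2/2 + 2*(1 - 0.240964)
       = 0.240964 + 1.518072
       = 1.759036
Step 3: As n -> infinity, f_n increases to f, so by MCT integral(f_n) -> integral(f) = 8.3/2 = 4.15.
Convergence: integral(f_2) = 1.759036 -> 4.15 as n -> infinity


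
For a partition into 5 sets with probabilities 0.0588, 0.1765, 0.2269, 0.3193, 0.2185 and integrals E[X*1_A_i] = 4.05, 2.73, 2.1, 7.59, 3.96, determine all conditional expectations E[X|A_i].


For each cell A_i: E[X|A_i] = E[X*1_A_i] / P(A_i)
Step 1: E[X|A_1] = 4.05 / 0.0588 = 68.877551
Step 2: E[X|A_2] = 2.73 / 0.1765 = 15.467422
Step 3: E[X|A_3] = 2.1 / 0.2269 = 9.255178
Step 4: E[X|A_4] = 7.59 / 0.3193 = 23.770749
Step 5: E[X|A_5] = 3.96 / 0.2185 = 18.12357
Verification: E[X] = sum E[X*1_A_i] = 4.05 + 2.73 + 2.1 + 7.59 + 3.96 = 20.43


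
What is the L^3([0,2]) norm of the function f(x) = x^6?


Step 1: ||f||_3 = (integral_0^2 |x^6|^3 dx)^(1/3)
     = (integral_0^2 x^18 dx)^(1/3)
Step 2: integral_0^2 x^18 dx = [x^19/(19)] from 0 to 2 = 2^19/19
     = 524288/19 = 27594.105263
Step 3: ||f||_3 = (27594.105263)^(1/3) = 30.218445


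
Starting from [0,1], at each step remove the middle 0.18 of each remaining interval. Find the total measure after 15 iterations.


Step 1: At each step, fraction remaining = 1 - 0.18 = 0.82
Step 2: After 15 steps, measure = (0.82)^15
Result = 0.050957


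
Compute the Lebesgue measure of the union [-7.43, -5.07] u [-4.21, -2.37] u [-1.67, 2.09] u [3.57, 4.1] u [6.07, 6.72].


For pairwise disjoint intervals, m(union) = sum of lengths.
= (-5.07 - -7.43) + (-2.37 - -4.21) + (2.09 - -1.67) + (4.1 - 3.57) + (6.72 - 6.07)
= 2.36 + 1.84 + 3.76 + 0.53 + 0.65
= 9.14


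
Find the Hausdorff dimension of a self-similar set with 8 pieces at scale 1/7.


For a self-similar set with N copies scaled by 1/r:
dim_H = log(N)/log(r) = log(8)/log(7)
= 2.079442/1.94591
= 1.068622


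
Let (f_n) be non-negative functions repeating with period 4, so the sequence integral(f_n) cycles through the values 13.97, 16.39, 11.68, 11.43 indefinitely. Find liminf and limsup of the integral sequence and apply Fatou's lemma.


The sequence (integral(f_n)) is periodic with period 4, repeating the values 13.97, 16.39, 11.68, 11.43 indefinitely.
Step 1: For a periodic sequence, every tail (a_m, a_(m+1), ...) contains all 4 period values infinitely often.
Step 2: Hence inf of every tail = min of the period values = min(13.97, 16.39, 11.68, 11.43) = 11.43.
        liminf_n integral(f_n) = sup over m of (inf of tail from m) = 11.43.
Step 3: Similarly sup of every tail = max of the period values = 16.39.
        limsup_n integral(f_n) = 16.39.
Step 4: Fatou's lemma: integral(liminf_n f_n) <= liminf_n integral(f_n) = 11.43.
        So the integral of the pointwise liminf is at most 11.43.


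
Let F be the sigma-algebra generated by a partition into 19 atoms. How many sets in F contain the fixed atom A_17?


Each element of F is a union of some subset S of the 19 atoms.
The element contains A_17 iff A_17 is in S.
So we count subsets S of {A_1,...,A_19} with A_17 in S: choose freely among the other 18 atoms.
Count = 2^(19-1) = 2^18 = 262144.


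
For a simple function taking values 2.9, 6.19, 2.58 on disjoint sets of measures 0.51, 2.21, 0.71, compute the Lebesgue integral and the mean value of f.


Step 1: Integral = sum(value_i * measure_i)
= 2.9*0.51 + 6.19*2.21 + 2.58*0.71
= 1.479 + 13.6799 + 1.8318
= 16.9907
Step 2: Total measure of domain = 0.51 + 2.21 + 0.71 = 3.43
Step 3: Average value = 16.9907 / 3.43 = 4.953557


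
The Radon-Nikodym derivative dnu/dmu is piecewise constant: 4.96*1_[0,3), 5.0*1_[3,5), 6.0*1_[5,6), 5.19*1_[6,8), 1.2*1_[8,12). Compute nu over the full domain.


Integrate each piece of the Radon-Nikodym derivative:
Step 1: integral_0^3 4.96 dx = 4.96*(3-0) = 4.96*3 = 14.88
Step 2: integral_3^5 5.0 dx = 5.0*(5-3) = 5.0*2 = 10
Step 3: integral_5^6 6.0 dx = 6.0*(6-5) = 6.0*1 = 6
Step 4: integral_6^8 5.19 dx = 5.19*(8-6) = 5.19*2 = 10.38
Step 5: integral_8^12 1.2 dx = 1.2*(12-8) = 1.2*4 = 4.8
Total: 14.88 + 10 + 6 + 10.38 + 4.8 = 46.06


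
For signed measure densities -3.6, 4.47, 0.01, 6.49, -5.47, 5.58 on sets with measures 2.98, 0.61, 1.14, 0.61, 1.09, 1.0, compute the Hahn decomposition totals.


Step 1: Compute signed measure on each set:
  Set 1: -3.6 * 2.98 = -10.728
  Set 2: 4.47 * 0.61 = 2.7267
  Set 3: 0.01 * 1.14 = 0.0114
  Set 4: 6.49 * 0.61 = 3.9589
  Set 5: -5.47 * 1.09 = -5.9623
  Set 6: 5.58 * 1.0 = 5.58
Step 2: Total signed measure = (-10.728) + (2.7267) + (0.0114) + (3.9589) + (-5.9623) + (5.58)
     = -4.4133
Step 3: Positive part mu+(X) = sum of positive contributions = 12.277
Step 4: Negative part mu-(X) = |sum of negative contributions| = 16.6903


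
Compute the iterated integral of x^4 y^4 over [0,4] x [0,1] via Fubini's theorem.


By Fubini's theorem, the double integral factors as a product of single integrals:
Step 1: integral_0^4 x^4 dx = [x^5/5] from 0 to 4
     = 4^5/5 = 204.8
Step 2: integral_0^1 y^4 dy = [y^5/5] from 0 to 1
     = 1^5/5 = 0.2
Step 3: Double integral = 204.8 * 0.2 = 40.96


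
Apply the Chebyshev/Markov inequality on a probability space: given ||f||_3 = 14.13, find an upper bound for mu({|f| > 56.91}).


Chebyshev/Markov inequality: mu(|f| > eps) <= (||f||_p / eps)^p
Step 1: ||f||_3 / eps = 14.13 / 56.91 = 0.248287
Step 2: Raise to power p = 3:
  (0.248287)^3 = 0.015306
Step 3: Therefore mu(|f| > 56.91) <= 0.015306


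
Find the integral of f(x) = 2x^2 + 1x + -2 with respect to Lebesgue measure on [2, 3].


The Lebesgue integral of a Riemann-integrable function agrees with the Riemann integral.
Antiderivative F(x) = (2/3)x^3 + (1/2)x^2 + -2x
F(3) = (2/3)*3^3 + (1/2)*3^2 + -2*3
     = (2/3)*27 + (1/2)*9 + -2*3
     = 18 + 4.5 + -6
     = 16.5
F(2) = 3.333333
Integral = F(3) - F(2) = 16.5 - 3.333333 = 13.166667


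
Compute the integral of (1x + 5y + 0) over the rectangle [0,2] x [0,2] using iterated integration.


By Fubini, integrate in x first, then y.
Step 1: Fix y, integrate over x in [0,2]:
  integral(1x + 5y + 0, x=0..2)
  = 1*(2^2 - 0^2)/2 + (5y + 0)*(2 - 0)
  = 2 + (5y + 0)*2
  = 2 + 10y + 0
  = 2 + 10y
Step 2: Integrate over y in [0,2]:
  integral(2 + 10y, y=0..2)
  = 2*2 + 10*(2^2 - 0^2)/2
  = 4 + 20
  = 24


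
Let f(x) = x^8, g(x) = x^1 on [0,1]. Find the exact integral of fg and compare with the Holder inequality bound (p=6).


Step 1: Exact integral of f*g = integral(x^9, 0, 1) = 1/10
     = 0.1
Step 2: Holder bound with p=6, q=1.2:
  ||f||_p = (integral x^48 dx)^(1/6) = (1/49)^(1/6) = 0.522758
  ||g||_q = (integral x^1.2 dx)^(1/1.2) = (1/2.2)^(1/1.2) = 0.518379
Step 3: Holder bound = ||f||_p * ||g||_q = 0.522758 * 0.518379 = 0.270987
Verification: 0.1 <= 0.270987 (Holder holds)


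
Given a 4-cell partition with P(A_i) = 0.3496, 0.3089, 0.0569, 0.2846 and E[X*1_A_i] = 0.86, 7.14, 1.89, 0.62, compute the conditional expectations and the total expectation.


For each cell A_i: E[X|A_i] = E[X*1_A_i] / P(A_i)
Step 1: E[X|A_1] = 0.86 / 0.3496 = 2.459954
Step 2: E[X|A_2] = 7.14 / 0.3089 = 23.114276
Step 3: E[X|A_3] = 1.89 / 0.0569 = 33.216169
Step 4: E[X|A_4] = 0.62 / 0.2846 = 2.178496
Verification: E[X] = sum E[X*1_A_i] = 0.86 + 7.14 + 1.89 + 0.62 = 10.51


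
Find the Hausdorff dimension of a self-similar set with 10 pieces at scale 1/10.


For a self-similar set with N copies scaled by 1/r:
dim_H = log(N)/log(r) = log(10)/log(10)
= 2.302585/2.302585
= 1


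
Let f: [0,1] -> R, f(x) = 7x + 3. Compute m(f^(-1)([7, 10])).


f^(-1)([7, 10]) = {x : 7 <= 7x + 3 <= 10}
Solving: (7 - 3)/7 <= x <= (10 - 3)/7
= [0.571429, 1]
Intersecting with [0,1]: [0.571429, 1]
Measure = 1 - 0.571429 = 0.428571


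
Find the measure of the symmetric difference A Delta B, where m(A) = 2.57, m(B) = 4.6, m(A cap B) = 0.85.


m(A Delta B) = m(A) + m(B) - 2*m(A n B)
= 2.57 + 4.6 - 2*0.85
= 2.57 + 4.6 - 1.7
= 5.47


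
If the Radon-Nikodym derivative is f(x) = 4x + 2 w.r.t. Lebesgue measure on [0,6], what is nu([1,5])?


nu(A) = integral_A (dnu/dmu) dmu = integral_1^5 (4x + 2) dx
Step 1: Antiderivative F(x) = (4/2)x^2 + 2x
Step 2: F(5) = (4/2)*5^2 + 2*5 = 50 + 10 = 60
Step 3: F(1) = (4/2)*1^2 + 2*1 = 2 + 2 = 4
Step 4: nu([1,5]) = F(5) - F(1) = 60 - 4 = 56


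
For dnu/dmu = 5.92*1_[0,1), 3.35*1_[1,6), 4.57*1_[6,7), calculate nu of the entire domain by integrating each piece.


Integrate each piece of the Radon-Nikodym derivative:
Step 1: integral_0^1 5.92 dx = 5.92*(1-0) = 5.92*1 = 5.92
Step 2: integral_1^6 3.35 dx = 3.35*(6-1) = 3.35*5 = 16.75
Step 3: integral_6^7 4.57 dx = 4.57*(7-6) = 4.57*1 = 4.57
Total: 5.92 + 16.75 + 4.57 = 27.24


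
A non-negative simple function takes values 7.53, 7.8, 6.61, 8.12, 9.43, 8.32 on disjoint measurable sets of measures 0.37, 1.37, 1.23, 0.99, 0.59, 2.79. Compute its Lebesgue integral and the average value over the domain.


Step 1: Integral = sum(value_i * measure_i)
= 7.53*0.37 + 7.8*1.37 + 6.61*1.23 + 8.12*0.99 + 9.43*0.59 + 8.32*2.79
= 2.7861 + 10.686 + 8.1303 + 8.0388 + 5.5637 + 23.2128
= 58.4177
Step 2: Total measure of domain = 0.37 + 1.37 + 1.23 + 0.99 + 0.59 + 2.79 = 7.34
Step 3: Average value = 58.4177 / 7.34 = 7.958815


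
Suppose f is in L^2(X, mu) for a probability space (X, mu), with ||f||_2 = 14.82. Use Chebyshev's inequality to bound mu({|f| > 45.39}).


Chebyshev/Markov inequality: mu(|f| > eps) <= (||f||_p / eps)^p
Step 1: ||f||_2 / eps = 14.82 / 45.39 = 0.326504
Step 2: Raise to power p = 2:
  (0.326504)^2 = 0.106605
Step 3: Therefore mu(|f| > 45.39) <= 0.106605


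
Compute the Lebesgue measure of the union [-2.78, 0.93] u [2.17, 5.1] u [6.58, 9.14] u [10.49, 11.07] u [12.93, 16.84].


For pairwise disjoint intervals, m(union) = sum of lengths.
= (0.93 - -2.78) + (5.1 - 2.17) + (9.14 - 6.58) + (11.07 - 10.49) + (16.84 - 12.93)
= 3.71 + 2.93 + 2.56 + 0.58 + 3.91
= 13.69


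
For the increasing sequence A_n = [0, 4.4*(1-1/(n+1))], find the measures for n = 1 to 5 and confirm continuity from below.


By continuity of measure from below: if A_n increases to A, then m(A_n) -> m(A).
Here A = [0, 4.4], so m(A) = 4.4
Step 1: a_1 = 4.4*(1 - 1/2) = 2.2, m(A_1) = 2.2
Step 2: a_2 = 4.4*(1 - 1/3) = 2.9333, m(A_2) = 2.9333
Step 3: a_3 = 4.4*(1 - 1/4) = 3.3, m(A_3) = 3.3
Step 4: a_4 = 4.4*(1 - 1/5) = 3.52, m(A_4) = 3.52
Step 5: a_5 = 4.4*(1 - 1/6) = 3.6667, m(A_5) = 3.6667
Limit: m(A_n) -> m([0,4.4]) = 4.4


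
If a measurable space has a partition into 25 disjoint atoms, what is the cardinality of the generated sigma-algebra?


Each element of the sigma-algebra is a union of some subset of the 25 atoms.
The number of such subsets is 2^25 = 33554432.


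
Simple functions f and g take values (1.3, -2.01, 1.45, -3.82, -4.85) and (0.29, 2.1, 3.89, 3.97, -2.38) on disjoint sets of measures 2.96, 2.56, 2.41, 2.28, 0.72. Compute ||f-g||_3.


Step 1: Compute differences f_i - g_i:
  1.3 - 0.29 = 1.01
  -2.01 - 2.1 = -4.11
  1.45 - 3.89 = -2.44
  -3.82 - 3.97 = -7.79
  -4.85 - -2.38 = -2.47
Step 2: Compute |diff|^3 * measure for each set:
  |1.01|^3 * 2.96 = 1.030301 * 2.96 = 3.049691
  |-4.11|^3 * 2.56 = 69.426531 * 2.56 = 177.731919
  |-2.44|^3 * 2.41 = 14.526784 * 2.41 = 35.009549
  |-7.79|^3 * 2.28 = 472.729139 * 2.28 = 1077.822437
  |-2.47|^3 * 0.72 = 15.069223 * 0.72 = 10.849841
Step 3: Sum = 1304.463437
Step 4: ||f-g||_3 = (1304.463437)^(1/3) = 10.926405


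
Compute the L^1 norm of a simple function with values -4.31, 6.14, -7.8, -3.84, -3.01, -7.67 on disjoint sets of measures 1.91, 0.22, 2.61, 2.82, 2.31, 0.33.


Step 1: Compute |f_i|^1 for each value:
  |-4.31|^1 = 4.31
  |6.14|^1 = 6.14
  |-7.8|^1 = 7.8
  |-3.84|^1 = 3.84
  |-3.01|^1 = 3.01
  |-7.67|^1 = 7.67
Step 2: Multiply by measures and sum:
  4.31 * 1.91 = 8.2321
  6.14 * 0.22 = 1.3508
  7.8 * 2.61 = 20.358
  3.84 * 2.82 = 10.8288
  3.01 * 2.31 = 6.9531
  7.67 * 0.33 = 2.5311
Sum = 8.2321 + 1.3508 + 20.358 + 10.8288 + 6.9531 + 2.5311 = 50.2539
Step 3: Take the p-th root:
||f||_1 = (50.2539)^(1/1) = 50.2539


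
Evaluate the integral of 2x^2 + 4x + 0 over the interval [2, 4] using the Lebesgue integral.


The Lebesgue integral of a Riemann-integrable function agrees with the Riemann integral.
Antiderivative F(x) = (2/3)x^3 + (4/2)x^2 + 0x
F(4) = (2/3)*4^3 + (4/2)*4^2 + 0*4
     = (2/3)*64 + (4/2)*16 + 0*4
     = 42.666667 + 32 + 0
     = 74.666667
F(2) = 13.333333
Integral = F(4) - F(2) = 74.666667 - 13.333333 = 61.333333


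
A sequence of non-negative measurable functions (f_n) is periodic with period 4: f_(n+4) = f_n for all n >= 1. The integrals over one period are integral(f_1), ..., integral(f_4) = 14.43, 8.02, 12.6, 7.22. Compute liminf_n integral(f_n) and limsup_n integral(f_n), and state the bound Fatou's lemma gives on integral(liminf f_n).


The sequence (integral(f_n)) is periodic with period 4, repeating the values 14.43, 8.02, 12.6, 7.22 indefinitely.
Step 1: For a periodic sequence, every tail (a_m, a_(m+1), ...) contains all 4 period values infinitely often.
Step 2: Hence inf of every tail = min of the period values = min(14.43, 8.02, 12.6, 7.22) = 7.22.
        liminf_n integral(f_n) = sup over m of (inf of tail from m) = 7.22.
Step 3: Similarly sup of every tail = max of the period values = 14.43.
        limsup_n integral(f_n) = 14.43.
Step 4: Fatou's lemma: integral(liminf_n f_n) <= liminf_n integral(f_n) = 7.22.
        So the integral of the pointwise liminf is at most 7.22.


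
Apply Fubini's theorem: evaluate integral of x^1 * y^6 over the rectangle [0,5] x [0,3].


By Fubini's theorem, the double integral factors as a product of single integrals:
Step 1: integral_0^5 x^1 dx = [x^2/2] from 0 to 5
     = 5^2/2 = 12.5
Step 2: integral_0^3 y^6 dy = [y^7/7] from 0 to 3
     = 3^7/7 = 312.428571
Step 3: Double integral = 12.5 * 312.428571 = 3905.357143


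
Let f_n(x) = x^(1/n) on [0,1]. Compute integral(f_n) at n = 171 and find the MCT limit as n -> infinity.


At n = 171: f_171(x) = x^(1/171).
Step 1: integral(x^(1/171), 0, 1) = [x^(1/171+1) / (1/171+1)] from 0 to 1
     = 1 / (1/171 + 1) = 1 / ((171+1)/171) = 171/(171+1)
     = 171/172 = 0.994186
Step 2: As n -> infinity, f_n(x) = x^(1/n) -> 1 for x in (0,1], and f_n is increasing in n.
By MCT, lim_n integral(f_n) = integral(lim_n f_n) = integral(1, 0, 1) = 1.
Step 3: Verify convergence: 171/172 = 0.994186 -> 1


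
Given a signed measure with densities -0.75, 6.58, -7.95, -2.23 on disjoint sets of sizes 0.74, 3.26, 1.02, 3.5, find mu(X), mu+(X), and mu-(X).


Step 1: Compute signed measure on each set:
  Set 1: -0.75 * 0.74 = -0.555
  Set 2: 6.58 * 3.26 = 21.4508
  Set 3: -7.95 * 1.02 = -8.109
  Set 4: -2.23 * 3.5 = -7.805
Step 2: Total signed measure = (-0.555) + (21.4508) + (-8.109) + (-7.805)
     = 4.9818
Step 3: Positive part mu+(X) = sum of positive contributions = 21.4508
Step 4: Negative part mu-(X) = |sum of negative contributions| = 16.469


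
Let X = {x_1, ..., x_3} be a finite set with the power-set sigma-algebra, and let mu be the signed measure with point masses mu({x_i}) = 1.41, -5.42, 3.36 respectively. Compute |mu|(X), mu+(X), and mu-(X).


Step 1: Every measurable set is a union of atoms (the cells / points), so a Hahn decomposition is
  obtained by grouping atoms by sign: P = union of atoms with mu > 0, N = union of the remaining atoms.
  Atoms in P (indices): 1, 3;  atoms in N (indices): 2
  Positive values: 1.41, 3.36
  Negative values: -5.42
Step 2: mu+(X) = mu(P) = sum of positive atom values = 4.77
Step 3: mu-(X) = -mu(N) = sum of |negative atom values| = 5.42
Step 4: |mu|(X) = mu+(X) + mu-(X) = 4.77 + 5.42 = 10.19


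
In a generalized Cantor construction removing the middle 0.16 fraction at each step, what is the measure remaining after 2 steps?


Step 1: At each step, fraction remaining = 1 - 0.16 = 0.84
Step 2: After 2 steps, measure = (0.84)^2
Step 3: Computing the power step by step:
  After step 1: 0.84
  After step 2: 0.7056
Result = 0.7056


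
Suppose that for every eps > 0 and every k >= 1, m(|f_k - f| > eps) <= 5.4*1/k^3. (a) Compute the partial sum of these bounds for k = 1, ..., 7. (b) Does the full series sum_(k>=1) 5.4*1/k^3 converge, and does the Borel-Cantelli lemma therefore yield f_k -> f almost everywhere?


Step 1: List the terms 5.4*1/k^3 for k = 1 to 7:
  k=1: 5.4
  k=2: 0.675
  k=3: 0.2
  k=4: 0.084375
  k=5: 0.0432
  k=6: 0.025
  k=7: 0.015743
Step 2: Partial sum = 5.4 + 0.675 + 0.2 + 0.084375 + 0.0432 + 0.025 + 0.015743
     = 6.443318
Step 3: The full series sum_(k>=1) 5.4*1/k^3 converges (p-series with p = 3 > 1; a constant multiple of a convergent series converges).
Step 4: Fix eps > 0. Since sum_k m(|f_k - f| > eps) < infinity, the Borel-Cantelli lemma gives
        m(limsup_k {|f_k - f| > eps}) = 0, i.e. for a.e. x, |f_k(x) - f(x)| <= eps for all large k.
        Applying this with eps = 1/j for j = 1, 2, ... and intersecting the countably many full-measure sets,
        for a.e. x we get limsup_k |f_k(x) - f(x)| <= 1/j for every j, hence f_k -> f almost everywhere.
Conclusion: series converges; Borel-Cantelli yields f_k -> f a.e.


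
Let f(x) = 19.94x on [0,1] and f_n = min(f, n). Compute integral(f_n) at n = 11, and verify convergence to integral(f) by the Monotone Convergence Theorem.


f(x) = 19.94x on [0,1]; f_n(x) = min(19.94x, n). At n = 11:
Step 1: f(x) reaches 11 at x = 11/19.94 = 0.551655
Step 2: integral(f_11) = integral(19.94x, 0, 0.551655) + integral(11, 0.551655, 1)
       = 19.94*0.551655^2/2 + 11*(1 - 0.551655)
       = 3.034102 + 4.931795
       = 7.965898
Step 3: As n -> infinity, f_n increases to f, so by MCT integral(f_n) -> integral(f) = 19.94/2 = 9.97.
Convergence: integral(f_11) = 7.965898 -> 9.97 as n -> infinity


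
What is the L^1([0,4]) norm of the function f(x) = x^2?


Step 1: ||f||_1 = (integral_0^4 |x^2|^1 dx)^(1/1)
     = (integral_0^4 x^2 dx)^(1/1)
Step 2: integral_0^4 x^2 dx = [x^3/(3)] from 0 to 4 = 4^3/3
     = 64/3 = 21.333333
Step 3: ||f||_1 = (21.333333)^(1/1) = 21.333333


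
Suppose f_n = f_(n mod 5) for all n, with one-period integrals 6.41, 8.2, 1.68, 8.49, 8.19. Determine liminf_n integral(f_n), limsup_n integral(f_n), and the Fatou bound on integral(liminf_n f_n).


The sequence (integral(f_n)) is periodic with period 5, repeating the values 6.41, 8.2, 1.68, 8.49, 8.19 indefinitely.
Step 1: For a periodic sequence, every tail (a_m, a_(m+1), ...) contains all 5 period values infinitely often.
Step 2: Hence inf of every tail = min of the period values = min(6.41, 8.2, 1.68, 8.49, 8.19) = 1.68.
        liminf_n integral(f_n) = sup over m of (inf of tail from m) = 1.68.
Step 3: Similarly sup of every tail = max of the period values = 8.49.
        limsup_n integral(f_n) = 8.49.
Step 4: Fatou's lemma: integral(liminf_n f_n) <= liminf_n integral(f_n) = 1.68.
        So the integral of the pointwise liminf is at most 1.68.


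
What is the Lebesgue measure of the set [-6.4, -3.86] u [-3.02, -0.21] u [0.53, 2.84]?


For pairwise disjoint intervals, m(union) = sum of lengths.
= (-3.86 - -6.4) + (-0.21 - -3.02) + (2.84 - 0.53)
= 2.54 + 2.81 + 2.31
= 7.66


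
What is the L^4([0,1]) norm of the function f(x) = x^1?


Step 1: ||f||_4 = (integral_0^1 |x^1|^4 dx)^(1/4)
     = (integral_0^1 x^4 dx)^(1/4)
Step 2: integral_0^1 x^4 dx = [x^5/(5)] from 0 to 1 = 1^5/5
     = 1/5 = 0.2
Step 3: ||f||_4 = (0.2)^(1/4) = 0.66874


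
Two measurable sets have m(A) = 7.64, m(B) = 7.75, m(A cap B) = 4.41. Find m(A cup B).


By inclusion-exclusion: m(A u B) = m(A) + m(B) - m(A n B)
= 7.64 + 7.75 - 4.41
= 10.98


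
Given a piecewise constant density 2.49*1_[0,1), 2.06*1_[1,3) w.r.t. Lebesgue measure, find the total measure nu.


Integrate each piece of the Radon-Nikodym derivative:
Step 1: integral_0^1 2.49 dx = 2.49*(1-0) = 2.49*1 = 2.49
Step 2: integral_1^3 2.06 dx = 2.06*(3-1) = 2.06*2 = 4.12
Total: 2.49 + 4.12 = 6.61


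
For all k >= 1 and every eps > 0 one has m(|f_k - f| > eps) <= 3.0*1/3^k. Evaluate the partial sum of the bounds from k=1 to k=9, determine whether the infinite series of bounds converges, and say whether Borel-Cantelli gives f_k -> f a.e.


Step 1: List the terms 3.0*1/3^k for k = 1 to 9:
  k=1: 1
  k=2: 0.333333
  k=3: 0.111111
  k=4: 0.037037
  k=5: 0.012346
  k=6: 0.004115
  k=7: 0.001372
  k=8: 4.572474e-04
  k=9: 1.524158e-04
Step 2: Partial sum = 1 + 0.333333 + 0.111111 + 0.037037 + 0.012346 + 0.004115 + 0.001372 + 4.572474e-04 + 1.524158e-04
     = 1.499924
Step 3: The full series sum_(k>=1) 3.0*1/3^k converges (geometric series with ratio 1/3 < 1; a constant multiple of a convergent series converges).
Step 4: Fix eps > 0. Since sum_k m(|f_k - f| > eps) < infinity, the Borel-Cantelli lemma gives
        m(limsup_k {|f_k - f| > eps}) = 0, i.e. for a.e. x, |f_k(x) - f(x)| <= eps for all large k.
        Applying this with eps = 1/j for j = 1, 2, ... and intersecting the countably many full-measure sets,
        for a.e. x we get limsup_k |f_k(x) - f(x)| <= 1/j for every j, hence f_k -> f almost everywhere.
Conclusion: series converges; Borel-Cantelli yields f_k -> f a.e.


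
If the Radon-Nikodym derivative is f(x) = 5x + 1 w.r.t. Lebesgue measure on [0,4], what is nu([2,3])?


nu(A) = integral_A (dnu/dmu) dmu = integral_2^3 (5x + 1) dx
Step 1: Antiderivative F(x) = (5/2)x^2 + 1x
Step 2: F(3) = (5/2)*3^2 + 1*3 = 22.5 + 3 = 25.5
Step 3: F(2) = (5/2)*2^2 + 1*2 = 10 + 2 = 12
Step 4: nu([2,3]) = F(3) - F(2) = 25.5 - 12 = 13.5


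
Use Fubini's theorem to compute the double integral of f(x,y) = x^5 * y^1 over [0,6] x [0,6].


By Fubini's theorem, the double integral factors as a product of single integrals:
Step 1: integral_0^6 x^5 dx = [x^6/6] from 0 to 6
     = 6^6/6 = 7776
Step 2: integral_0^6 y^1 dy = [y^2/2] from 0 to 6
     = 6^2/2 = 18
Step 3: Double integral = 7776 * 18 = 139968


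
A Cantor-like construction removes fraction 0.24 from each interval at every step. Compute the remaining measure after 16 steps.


Step 1: At each step, fraction remaining = 1 - 0.24 = 0.76
Step 2: After 16 steps, measure = (0.76)^16
Result = 0.012388


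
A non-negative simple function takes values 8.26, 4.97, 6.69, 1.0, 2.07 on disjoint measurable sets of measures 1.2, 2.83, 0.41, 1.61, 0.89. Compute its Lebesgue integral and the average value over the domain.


Step 1: Integral = sum(value_i * measure_i)
= 8.26*1.2 + 4.97*2.83 + 6.69*0.41 + 1.0*1.61 + 2.07*0.89
= 9.912 + 14.0651 + 2.7429 + 1.61 + 1.8423
= 30.1723
Step 2: Total measure of domain = 1.2 + 2.83 + 0.41 + 1.61 + 0.89 = 6.94
Step 3: Average value = 30.1723 / 6.94 = 4.347594


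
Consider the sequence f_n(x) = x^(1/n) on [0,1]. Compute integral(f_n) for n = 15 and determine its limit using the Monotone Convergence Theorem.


At n = 15: f_15(x) = x^(1/15).
Step 1: integral(x^(1/15), 0, 1) = [x^(1/15+1) / (1/15+1)] from 0 to 1
     = 1 / (1/15 + 1) = 1 / ((15+1)/15) = 15/(15+1)
     = 15/16 = 0.9375
Step 2: As n -> infinity, f_n(x) = x^(1/n) -> 1 for x in (0,1], and f_n is increasing in n.
By MCT, lim_n integral(f_n) = integral(lim_n f_n) = integral(1, 0, 1) = 1.
Step 3: Verify convergence: 15/16 = 0.9375 -> 1


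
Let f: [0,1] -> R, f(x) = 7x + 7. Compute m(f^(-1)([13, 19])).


f^(-1)([13, 19]) = {x : 13 <= 7x + 7 <= 19}
Solving: (13 - 7)/7 <= x <= (19 - 7)/7
= [0.857143, 1.714286]
Intersecting with [0,1]: [0.857143, 1]
Measure = 1 - 0.857143 = 0.142857


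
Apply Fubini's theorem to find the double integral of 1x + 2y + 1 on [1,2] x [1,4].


By Fubini, integrate in x first, then y.
Step 1: Fix y, integrate over x in [1,2]:
  integral(1x + 2y + 1, x=1..2)
  = 1*(2^2 - 1^2)/2 + (2y + 1)*(2 - 1)
  = 1.5 + (2y + 1)*1
  = 1.5 + 2y + 1
  = 2.5 + 2y
Step 2: Integrate over y in [1,4]:
  integral(2.5 + 2y, y=1..4)
  = 2.5*3 + 2*(4^2 - 1^2)/2
  = 7.5 + 15
  = 22.5


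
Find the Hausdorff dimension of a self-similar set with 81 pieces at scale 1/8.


For a self-similar set with N copies scaled by 1/r:
dim_H = log(N)/log(r) = log(81)/log(8)
= 4.394449/2.079442
= 2.113283


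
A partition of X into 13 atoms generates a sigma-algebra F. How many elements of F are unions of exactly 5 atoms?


Each element of F is a union of some subset of the 13 atoms.
Elements that are unions of exactly 5 atoms correspond to 5-element subsets of the 13 atoms.
Count = C(13, 5) = 13! / (5! * 8!) = 1287.


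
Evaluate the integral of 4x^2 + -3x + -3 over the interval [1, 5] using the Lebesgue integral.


The Lebesgue integral of a Riemann-integrable function agrees with the Riemann integral.
Antiderivative F(x) = (4/3)x^3 + (-3/2)x^2 + -3x
F(5) = (4/3)*5^3 + (-3/2)*5^2 + -3*5
     = (4/3)*125 + (-3/2)*25 + -3*5
     = 166.666667 + -37.5 + -15
     = 114.166667
F(1) = -3.166667
Integral = F(5) - F(1) = 114.166667 - -3.166667 = 117.333333


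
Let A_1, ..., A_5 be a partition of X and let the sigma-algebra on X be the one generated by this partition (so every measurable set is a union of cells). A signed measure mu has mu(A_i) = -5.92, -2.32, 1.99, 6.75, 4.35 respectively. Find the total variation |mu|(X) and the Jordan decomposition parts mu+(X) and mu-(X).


Step 1: Every measurable set is a union of atoms (the cells / points), so a Hahn decomposition is
  obtained by grouping atoms by sign: P = union of atoms with mu > 0, N = union of the remaining atoms.
  Atoms in P (indices): 3, 4, 5;  atoms in N (indices): 1, 2
  Positive values: 1.99, 6.75, 4.35
  Negative values: -5.92, -2.32
Step 2: mu+(X) = mu(P) = sum of positive atom values = 13.09
Step 3: mu-(X) = -mu(N) = sum of |negative atom values| = 8.24
Step 4: |mu|(X) = mu+(X) + mu-(X) = 13.09 + 8.24 = 21.33
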